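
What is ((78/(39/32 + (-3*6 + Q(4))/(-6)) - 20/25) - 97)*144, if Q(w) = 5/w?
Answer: -868752/77 ≈ -11283.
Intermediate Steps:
((78/(39/32 + (-3*6 + Q(4))/(-6)) - 20/25) - 97)*144 = ((78/(39/32 + (-3*6 + 5/4)/(-6)) - 20/25) - 97)*144 = ((78/(39*(1/32) + (-1*18 + 5*(1/4))*(-1/6)) - 20*1/25) - 97)*144 = ((78/(39/32 + (-18 + 5/4)*(-1/6)) - 4/5) - 97)*144 = ((78/(39/32 - 67/4*(-1/6)) - 4/5) - 97)*144 = ((78/(39/32 + 67/24) - 4/5) - 97)*144 = ((78/(385/96) - 4/5) - 97)*144 = ((78*(96/385) - 4/5) - 97)*144 = ((7488/385 - 4/5) - 97)*144 = (1436/77 - 97)*144 = -6033/77*144 = -868752/77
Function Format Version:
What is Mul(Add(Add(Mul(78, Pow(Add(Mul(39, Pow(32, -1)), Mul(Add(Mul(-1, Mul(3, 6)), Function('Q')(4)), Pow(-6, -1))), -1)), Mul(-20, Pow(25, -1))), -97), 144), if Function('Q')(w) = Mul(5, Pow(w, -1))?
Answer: Rational(-868752, 77) ≈ -11283.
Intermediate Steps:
Mul(Add(Add(Mul(78, Pow(Add(Mul(39, Pow(32, -1)), Mul(Add(Mul(-1, Mul(3, 6)), Function('Q')(4)), Pow(-6, -1))), -1)), Mul(-20, Pow(25, -1))), -97), 144) = Mul(Add(Add(Mul(78, Pow(Add(Mul(39, Pow(32, -1)), Mul(Add(Mul(-1, Mul(3, 6)), Mul(5, Pow(4, -1))), Pow(-6, -1))), -1)), Mul(-20, Pow(25, -1))), -97), 144) = Mul(Add(Add(Mul(78, Pow(Add(Mul(39, Rational(1, 32)), Mul(Add(Mul(-1, 18), Mul(5, Rational(1, 4))), Rational(-1, 6))), -1)), Mul(-20, Rational(1, 25))), -97), 144) = Mul(Add(Add(Mul(78, Pow(Add(Rational(39, 32), Mul(Add(-18, Rational(5, 4)), Rational(-1, 6))), -1)), Rational(-4, 5)), -97), 144) = Mul(Add(Add(Mul(78, Pow(Add(Rational(39, 32), Mul(Rational(-67, 4), Rational(-1, 6))), -1)), Rational(-4, 5)), -97), 144) = Mul(Add(Add(Mul(78, Pow(Add(Rational(39, 32), Rational(67, 24)), -1)), Rational(-4, 5)), -97), 144) = Mul(Add(Add(Mul(78, Pow(Rational(385, 96), -1)), Rational(-4, 5)), -97), 144) = Mul(Add(Add(Mul(78, Rational(96, 385)), Rational(-4, 5)), -97), 144) = Mul(Add(Add(Rational(7488, 385), Rational(-4, 5)), -97), 144) = Mul(Add(Rational(1436, 77), -97), 144) = Mul(Rational(-6033, 77), 144) = Rational(-868752, 77)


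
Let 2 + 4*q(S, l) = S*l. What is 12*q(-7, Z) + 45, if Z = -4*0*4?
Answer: 39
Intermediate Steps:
Z = 0 (Z = 0*4 = 0)
q(S, l) = -½ + S*l/4 (q(S, l) = -½ + (S*l)/4 = -½ + S*l/4)
12*q(-7, Z) + 45 = 12*(-½ + (¼)*(-7)*0) + 45 = 12*(-½ + 0) + 45 = 12*(-½) + 45 = -6 + 45 = 39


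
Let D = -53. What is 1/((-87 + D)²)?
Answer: 1/19600 ≈ 5.1020e-5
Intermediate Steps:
1/((-87 + D)²) = 1/((-87 - 53)²) = 1/((-140)²) = 1/19600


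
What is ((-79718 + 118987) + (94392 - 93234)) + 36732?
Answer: 77159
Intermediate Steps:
((-79718 + 118987) + (94392 - 93234)) + 36732 = (39269 + 1158) + 36732 = 40427 + 36732 = 77159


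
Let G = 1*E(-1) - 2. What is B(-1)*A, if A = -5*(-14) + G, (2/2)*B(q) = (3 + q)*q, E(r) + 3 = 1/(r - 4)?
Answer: -648/5 ≈ -129.60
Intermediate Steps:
E(r) = -3 + 1/(-4 + r) (E(r) = -3 + 1/(r - 4) = -3 + 1/(-4 + r))
G = -26/5 (G = 1*((13 - 3*(-1))/(-4 - 1)) - 2 = 1*((13 + 3)/(-5)) - 2 = 1*(-⅕*16) - 2 = 1*(-16/5) - 2 = -16/5 - 2 = -26/5 ≈ -5.2000)
B(q) = q*(3 + q) (B(q) = (3 + q)*q = q*(3 + q))
A = 324/5 (A = -5*(-14) - 26/5 = 70 - 26/5 = 324/5 ≈ 64.800)
B(-1)*A = -(3 - 1)*(324/5) = -1*2*(324/5) = -2*324/5 = -648/5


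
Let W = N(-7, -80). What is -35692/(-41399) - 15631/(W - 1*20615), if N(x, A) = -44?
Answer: 1384468797/855261941 ≈ 1.6188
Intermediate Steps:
W = -44
-35692/(-41399) - 15631/(W - 1*20615) = -35692/(-41399) - 15631/(-44 - 1*20615) = -35692*(-1/41399) - 15631/(-44 - 20615) = 35692/41399 - 15631/(-20659) = 35692/41399 - 15631*(-1/20659) = 35692/41399 + 15631/20659 = 1384468797/855261941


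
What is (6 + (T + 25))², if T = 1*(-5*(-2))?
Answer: 1681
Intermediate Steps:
T = 10 (T = 1*10 = 10)
(6 + (T + 25))² = (6 + (10 + 25))² = (6 + 35)² = 41² = 1681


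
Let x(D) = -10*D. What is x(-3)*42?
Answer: 1260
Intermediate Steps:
x(-3)*42 = -10*(-3)*42 = 30*42 = 1260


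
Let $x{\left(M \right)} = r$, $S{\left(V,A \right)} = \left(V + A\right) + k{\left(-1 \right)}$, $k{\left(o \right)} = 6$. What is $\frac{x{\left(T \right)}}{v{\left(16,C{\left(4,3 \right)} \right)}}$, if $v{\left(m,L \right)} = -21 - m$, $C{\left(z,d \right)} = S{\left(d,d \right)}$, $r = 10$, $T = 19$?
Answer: $- \frac{10}{37} \approx -0.27027$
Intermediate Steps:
$S{\left(V,A \right)} = 6 + A + V$ ($S{\left(V,A \right)} = \left(V + A\right) + 6 = \left(A + V\right) + 6 = 6 + A + V$)
$C{\left(z,d \right)} = 6 + 2 d$ ($C{\left(z,d \right)} = 6 + d + d = 6 + 2 d$)
$x{\left(M \right)} = 10$
$\frac{x{\left(T \right)}}{v{\left(16,C{\left(4,3 \right)} \right)}} = \frac{10}{-21 - 16} = \frac{10}{-37} = 10 \left(- \frac{1}{37}\right) = - \frac{10}{37}$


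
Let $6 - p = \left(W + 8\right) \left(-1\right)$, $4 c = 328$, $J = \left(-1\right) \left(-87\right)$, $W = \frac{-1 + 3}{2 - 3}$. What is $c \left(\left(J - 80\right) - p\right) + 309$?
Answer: $-101$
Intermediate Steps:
$W = -2$ ($W = \frac{2}{-1} = 2 \left(-1\right) = -2$)
$J = 87$
$c = 82$ ($c = \frac{1}{4} \cdot 328 = 82$)
$p = 12$ ($p = 6 - \left(-2 + 8\right) \left(-1\right) = 6 - 6 \left(-1\right) = 6 - -6 = 6 + 6 = 12$)
$c \left(\left(J - 80\right) - p\right) + 309 = 82 \left(\left(87 - 80\right) - 12\right) + 309 = 82 \left(7 - 12\right) + 309 = 82 \left(-5\right) + 309 = -410 + 309 = -101$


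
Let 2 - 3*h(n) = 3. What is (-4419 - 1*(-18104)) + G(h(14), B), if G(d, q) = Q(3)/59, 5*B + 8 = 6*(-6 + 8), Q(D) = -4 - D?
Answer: 807408/59 ≈ 13685.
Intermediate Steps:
h(n) = -⅓ (h(n) = ⅔ - ⅓*3 = ⅔ - 1 = -⅓)
B = ⅘ (B = -8/5 + (6*(-6 + 8))/5 = -8/5 + (6*2)/5 = -8/5 + (⅕)*12 = -8/5 + 12/5 = ⅘ ≈ 0.80000)
G(d, q) = -7/59 (G(d, q) = (-4 - 1*3)/59 = (-4 - 3)*(1/59) = -7*1/59 = -7/59)
(-4419 - 1*(-18104)) + G(h(14), B) = (-4419 - 1*(-18104)) - 7/59 = (-4419 + 18104) - 7/59 = 13685 - 7/59 = 807408/59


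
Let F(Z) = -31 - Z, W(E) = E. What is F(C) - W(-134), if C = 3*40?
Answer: -17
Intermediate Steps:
C = 120
F(C) - W(-134) = (-31 - 1*120) - 1*(-134) = (-31 - 120) + 134 = -151 + 134 = -17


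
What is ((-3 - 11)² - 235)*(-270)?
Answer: 10530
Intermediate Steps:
((-3 - 11)² - 235)*(-270) = ((-14)² - 235)*(-270) = (196 - 235)*(-270) = -39*(-270) = 10530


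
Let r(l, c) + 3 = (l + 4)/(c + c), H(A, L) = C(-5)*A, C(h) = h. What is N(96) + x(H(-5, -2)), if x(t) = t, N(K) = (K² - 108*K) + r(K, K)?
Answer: -54215/48 ≈ -1129.5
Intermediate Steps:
H(A, L) = -5*A
r(l, c) = -3 + (4 + l)/(2*c) (r(l, c) = -3 + (l + 4)/(c + c) = -3 + (4 + l)/((2*c)) = -3 + (4 + l)*(1/(2*c)) = -3 + (4 + l)/(2*c))
N(K) = K² - 108*K + (4 - 5*K)/(2*K) (N(K) = (K² - 108*K) + (4 + K - 6*K)/(2*K) = (K² - 108*K) + (4 - 5*K)/(2*K) = K² - 108*K + (4 - 5*K)/(2*K))
N(96) + x(H(-5, -2)) = (-5/2 + 96² - 108*96 + 2/96) - 5*(-5) = (-5/2 + 9216 - 10368 + 2*(1/96)) + 25 = (-5/2 + 9216 - 10368 + 1/48) + 25 = -55415/48 + 25 = -54215/48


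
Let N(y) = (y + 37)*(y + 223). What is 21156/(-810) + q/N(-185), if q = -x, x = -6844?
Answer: -5188541/189810 ≈ -27.335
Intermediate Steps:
q = 6844 (q = -1*(-6844) = 6844)
N(y) = (37 + y)*(223 + y)
21156/(-810) + q/N(-185) = 21156/(-810) + 6844/(8251 + (-185)**2 + 260*(-185)) = 21156*(-1/810) + 6844/(8251 + 34225 - 48100) = -3526/135 + 6844/(-5624) = -3526/135 + 6844*(-1/5624) = -3526/135 - 1711/1406 = -5188541/189810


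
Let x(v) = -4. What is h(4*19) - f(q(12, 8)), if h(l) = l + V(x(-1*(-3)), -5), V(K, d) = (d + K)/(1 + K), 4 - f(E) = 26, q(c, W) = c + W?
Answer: 101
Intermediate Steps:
q(c, W) = W + c
f(E) = -22 (f(E) = 4 - 1*26 = 4 - 26 = -22)
V(K, d) = (K + d)/(1 + K)
h(l) = 3 + l (h(l) = l + (-4 - 5)/(1 - 4) = l - 9/(-3) = l - 1/3*(-9) = l + 3 = 3 + l)
h(4*19) - f(q(12, 8)) = (3 + 4*19) - 1*(-22) = (3 + 76) + 22 = 79 + 22 = 101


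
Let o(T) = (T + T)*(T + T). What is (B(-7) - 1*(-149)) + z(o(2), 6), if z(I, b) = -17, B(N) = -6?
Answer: 126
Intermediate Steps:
o(T) = 4*T**2 (o(T) = (2*T)*(2*T) = 4*T**2)
(B(-7) - 1*(-149)) + z(o(2), 6) = (-6 - 1*(-149)) - 17 = (-6 + 149) - 17 = 143 - 17 = 126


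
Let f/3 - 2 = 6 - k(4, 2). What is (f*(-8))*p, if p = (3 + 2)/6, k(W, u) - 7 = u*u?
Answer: 60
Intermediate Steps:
k(W, u) = 7 + u² (k(W, u) = 7 + u*u = 7 + u²)
p = ⅚ (p = 5*(⅙) = ⅚ ≈ 0.83333)
f = -9 (f = 6 + 3*(6 - (7 + 2²)) = 6 + 3*(6 - (7 + 4)) = 6 + 3*(6 - 1*11) = 6 + 3*(6 - 11) = 6 + 3*(-5) = 6 - 15 = -9)
(f*(-8))*p = -9*(-8)*(⅚) = 72*(⅚) = 60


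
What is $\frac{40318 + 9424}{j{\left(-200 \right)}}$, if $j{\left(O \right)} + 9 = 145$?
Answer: $\frac{1463}{4} \approx 365.75$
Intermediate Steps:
$j{\left(O \right)} = 136$ ($j{\left(O \right)} = -9 + 145 = 136$)
$\frac{40318 + 9424}{j{\left(-200 \right)}} = \frac{40318 + 9424}{136} = 49742 \cdot \frac{1}{136} = \frac{1463}{4}$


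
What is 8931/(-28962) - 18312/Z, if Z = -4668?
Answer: 13573951/3755406 ≈ 3.6145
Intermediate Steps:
8931/(-28962) - 18312/Z = 8931/(-28962) - 18312/(-4668) = 8931*(-1/28962) - 18312*(-1/4668) = -2977/9654 + 1526/389 = 13573951/3755406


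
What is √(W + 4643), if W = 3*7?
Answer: 2*√1166 ≈ 68.293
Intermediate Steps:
W = 21
√(W + 4643) = √(21 + 4643) = √4664 = 2*√1166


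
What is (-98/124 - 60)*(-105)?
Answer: 395745/62 ≈ 6383.0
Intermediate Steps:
(-98/124 - 60)*(-105) = (-98*1/124 - 60)*(-105) = (-49/62 - 60)*(-105) = -3769/62*(-105) = 395745/62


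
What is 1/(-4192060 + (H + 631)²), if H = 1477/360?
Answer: -129600/491016098231 ≈ -2.6394e-7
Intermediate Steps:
H = 1477/360 (H = 1477*(1/360) = 1477/360 ≈ 4.1028)
1/(-4192060 + (H + 631)²) = 1/(-4192060 + (1477/360 + 631)²) = 1/(-4192060 + (228637/360)²) = 1/(-4192060 + 52274877769/129600) = 1/(-491016098231/129600) = -129600/491016098231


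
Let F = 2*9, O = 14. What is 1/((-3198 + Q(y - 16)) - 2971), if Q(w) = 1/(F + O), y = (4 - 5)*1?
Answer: -32/197407 ≈ -0.00016210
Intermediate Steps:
y = -1 (y = -1*1 = -1)
F = 18
Q(w) = 1/32 (Q(w) = 1/(18 + 14) = 1/32)
1/((-3198 + Q(y - 16)) - 2971) = 1/((-3198 + 1/32) - 2971) = 1/(-102335/32 - 2971) = 1/(-197407/32) = -32/197407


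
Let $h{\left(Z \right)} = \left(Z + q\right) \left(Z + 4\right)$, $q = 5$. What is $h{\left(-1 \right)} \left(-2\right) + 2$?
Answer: $-22$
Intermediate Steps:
$h{\left(Z \right)} = \left(4 + Z\right) \left(5 + Z\right)$ ($h{\left(Z \right)} = \left(Z + 5\right) \left(Z + 4\right) = \left(5 + Z\right) \left(4 + Z\right) = \left(4 + Z\right) \left(5 + Z\right)$)
$h{\left(-1 \right)} \left(-2\right) + 2 = \left(20 + \left(-1\right)^{2} + 9 \left(-1\right)\right) \left(-2\right) + 2 = \left(20 + 1 - 9\right) \left(-2\right) + 2 = 12 \left(-2\right) + 2 = -24 + 2 = -22$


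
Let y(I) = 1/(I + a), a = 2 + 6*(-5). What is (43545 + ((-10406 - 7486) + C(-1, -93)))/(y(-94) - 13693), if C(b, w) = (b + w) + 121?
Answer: -1044320/556849 ≈ -1.8754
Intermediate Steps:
C(b, w) = 121 + b + w
a = -28 (a = 2 - 30 = -28)
y(I) = 1/(-28 + I) (y(I) = 1/(I - 28) = 1/(-28 + I))
(43545 + ((-10406 - 7486) + C(-1, -93)))/(y(-94) - 13693) = (43545 + ((-10406 - 7486) + (121 - 1 - 93)))/(1/(-28 - 94) - 13693) = (43545 + (-17892 + 27))/(1/(-122) - 13693) = (43545 - 17865)/(-1/122 - 13693) = 25680/(-1670547/122) = 25680*(-122/1670547) = -1044320/556849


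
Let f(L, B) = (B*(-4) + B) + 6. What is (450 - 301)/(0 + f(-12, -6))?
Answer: 149/24 ≈ 6.2083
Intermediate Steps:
f(L, B) = 6 - 3*B (f(L, B) = (-4*B + B) + 6 = -3*B + 6 = 6 - 3*B)
(450 - 301)/(0 + f(-12, -6)) = (450 - 301)/(0 + (6 - 3*(-6))) = 149/(0 + (6 + 18)) = 149/(0 + 24) = 149/24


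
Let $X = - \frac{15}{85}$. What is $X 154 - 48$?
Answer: $- \frac{1278}{17} \approx -75.177$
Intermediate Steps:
$X = - \frac{3}{17}$ ($X = \left(-15\right) \frac{1}{85} = - \frac{3}{17} \approx -0.17647$)
$X 154 - 48 = \left(- \frac{3}{17}\right) 154 - 48 = - \frac{462}{17} - 48 = - \frac{1278}{17}$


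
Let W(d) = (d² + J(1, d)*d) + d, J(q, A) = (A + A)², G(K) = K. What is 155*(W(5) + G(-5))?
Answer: 81375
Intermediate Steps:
J(q, A) = 4*A² (J(q, A) = (2*A)² = 4*A²)
W(d) = d + d² + 4*d³ (W(d) = (d² + (4*d²)*d) + d = (d² + 4*d³) + d = d + d² + 4*d³)
155*(W(5) + G(-5)) = 155*(5*(1 + 5 + 4*5²) - 5) = 155*(5*(1 + 5 + 4*25) - 5) = 155*(5*(1 + 5 + 100) - 5) = 155*(5*106 - 5) = 155*(530 - 5) = 155*525 = 81375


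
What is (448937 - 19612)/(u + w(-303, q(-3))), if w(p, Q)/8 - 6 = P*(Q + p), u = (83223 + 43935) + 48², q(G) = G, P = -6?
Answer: 429325/144198 ≈ 2.9773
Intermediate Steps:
u = 129462 (u = 127158 + 2304 = 129462)
w(p, Q) = 48 - 48*Q - 48*p (w(p, Q) = 48 + 8*(-6*(Q + p)) = 48 + 8*(-6*Q - 6*p) = 48 + (-48*Q - 48*p) = 48 - 48*Q - 48*p)
(448937 - 19612)/(u + w(-303, q(-3))) = (448937 - 19612)/(129462 + (48 - 48*(-3) - 48*(-303))) = 429325/(129462 + (48 + 144 + 14544)) = 429325/(129462 + 14736) = 429325/144198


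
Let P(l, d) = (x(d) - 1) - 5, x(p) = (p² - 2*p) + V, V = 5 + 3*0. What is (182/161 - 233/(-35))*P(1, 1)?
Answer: -12538/805 ≈ -15.575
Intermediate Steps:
V = 5 (V = 5 + 0 = 5)
x(p) = 5 + p² - 2*p (x(p) = (p² - 2*p) + 5 = 5 + p² - 2*p)
P(l, d) = -1 + d² - 2*d (P(l, d) = ((5 + d² - 2*d) - 1) - 5 = (4 + d² - 2*d) - 5 = -1 + d² - 2*d)
(182/161 - 233/(-35))*P(1, 1) = (182/161 - 233/(-35))*(-1 + 1² - 2*1) = (182*(1/161) - 233*(-1/35))*(-1 + 1 - 2) = (26/23 + 233/35)*(-2) = (6269/805)*(-2) = -12538/805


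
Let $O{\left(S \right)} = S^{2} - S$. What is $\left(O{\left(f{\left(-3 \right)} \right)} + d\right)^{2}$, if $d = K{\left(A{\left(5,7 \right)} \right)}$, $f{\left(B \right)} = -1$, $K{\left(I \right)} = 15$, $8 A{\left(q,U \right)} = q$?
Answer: $289$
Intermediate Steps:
$A{\left(q,U \right)} = \frac{q}{8}$
$d = 15$
$\left(O{\left(f{\left(-3 \right)} \right)} + d\right)^{2} = \left(- (-1 - 1) + 15\right)^{2} = \left(\left(-1\right) \left(-2\right) + 15\right)^{2} = \left(2 + 15\right)^{2} = 17^{2} = 289$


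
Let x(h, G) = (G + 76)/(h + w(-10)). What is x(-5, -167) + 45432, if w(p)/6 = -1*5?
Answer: 227173/5 ≈ 45435.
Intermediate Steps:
w(p) = -30 (w(p) = 6*(-1*5) = 6*(-5) = -30)
x(h, G) = (76 + G)/(-30 + h) (x(h, G) = (G + 76)/(h - 30) = (76 + G)/(-30 + h))
x(-5, -167) + 45432 = (76 - 167)/(-30 - 5) + 45432 = -91/(-35) + 45432 = -1/35*(-91) + 45432 = 13/5 + 45432 = 227173/5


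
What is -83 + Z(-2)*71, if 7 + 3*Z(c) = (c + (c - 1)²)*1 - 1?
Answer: -320/3 ≈ -106.67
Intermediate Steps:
Z(c) = -8/3 + c/3 + (-1 + c)²/3 (Z(c) = -7/3 + ((c + (c - 1)²)*1 - 1)/3 = -7/3 + ((c + (-1 + c)²)*1 - 1)/3 = -7/3 + ((c + (-1 + c)²) - 1)/3 = -7/3 + (-1 + c + (-1 + c)²)/3 = -7/3 + (-⅓ + c/3 + (-1 + c)²/3) = -8/3 + c/3 + (-1 + c)²/3)
-83 + Z(-2)*71 = -83 + (-7/3 - ⅓*(-2) + (⅓)*(-2)²)*71 = -83 + (-7/3 + ⅔ + (⅓)*4)*71 = -83 + (-7/3 + ⅔ + 4/3)*71 = -83 - ⅓*71 = -83 - 71/3 = -320/3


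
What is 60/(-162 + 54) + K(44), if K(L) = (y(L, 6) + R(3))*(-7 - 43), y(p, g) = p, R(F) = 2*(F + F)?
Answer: -25205/9 ≈ -2800.6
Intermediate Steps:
R(F) = 4*F (R(F) = 2*(2*F) = 4*F)
K(L) = -600 - 50*L (K(L) = (L + 4*3)*(-7 - 43) = (L + 12)*(-50) = (12 + L)*(-50) = -600 - 50*L)
60/(-162 + 54) + K(44) = 60/(-162 + 54) + (-600 - 50*44) = 60/(-108) + (-600 - 2200) = 60*(-1/108) - 2800 = -5/9 - 2800 = -25205/9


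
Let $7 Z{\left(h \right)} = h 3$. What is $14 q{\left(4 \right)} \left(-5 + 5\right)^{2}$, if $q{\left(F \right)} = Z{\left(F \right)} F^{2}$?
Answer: $0$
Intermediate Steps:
$Z{\left(h \right)} = \frac{3 h}{7}$ ($Z{\left(h \right)} = \frac{h 3}{7} = \frac{3 h}{7}$)
$q{\left(F \right)} = \frac{3 F^{3}}{7}$ ($q{\left(F \right)} = \frac{3 F}{7} F^{2} = \frac{3 F^{3}}{7}$)
$14 q{\left(4 \right)} \left(-5 + 5\right)^{2} = 14 \frac{3 \cdot 4^{3}}{7} \left(-5 + 5\right)^{2} = 14 \cdot \frac{3}{7} \cdot 64 \cdot 0^{2} = 14 \cdot \frac{192}{7} \cdot 0 = 384 \cdot 0 = 0$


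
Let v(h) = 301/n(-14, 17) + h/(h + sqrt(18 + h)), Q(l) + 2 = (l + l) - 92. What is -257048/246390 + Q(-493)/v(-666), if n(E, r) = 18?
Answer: -355084565967388/5728239431715 + 4315680*I*sqrt(2)/46497337 ≈ -61.988 + 0.13126*I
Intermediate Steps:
Q(l) = -94 + 2*l (Q(l) = -2 + ((l + l) - 92) = -2 + (2*l - 92) = -2 + (-92 + 2*l) = -94 + 2*l)
v(h) = 301/18 + h/(h + sqrt(18 + h))
-257048/246390 + Q(-493)/v(-666) = -257048/246390 + (-94 + 2*(-493))/(((301*sqrt(18 - 666) + 319*(-666))/(18*(-666 + sqrt(18 - 666))))) = -257048*1/246390 + (-94 - 986)/(((301*sqrt(-648) - 212454)/(18*(-666 + sqrt(-648))))) = -128524/123195 - 1080*18*(-666 + 18*I*sqrt(2))/(301*(18*I*sqrt(2)) - 212454) = -128524/123195 - 1080*18*(-666 + 18*I*sqrt(2))/(5418*I*sqrt(2) - 212454) = -128524/123195 - 1080*18*(-666 + 18*I*sqrt(2))/(-212454 + 5418*I*sqrt(2)) = -128524/123195 - 19440*(-666 + 18*I*sqrt(2))/(-212454 + 5418*I*sqrt(2))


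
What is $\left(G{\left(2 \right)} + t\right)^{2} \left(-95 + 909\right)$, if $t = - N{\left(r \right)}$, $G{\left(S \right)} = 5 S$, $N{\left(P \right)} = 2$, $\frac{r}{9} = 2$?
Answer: $52096$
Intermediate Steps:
$r = 18$ ($r = 9 \cdot 2 = 18$)
$t = -2$ ($t = \left(-1\right) 2 = -2$)
$\left(G{\left(2 \right)} + t\right)^{2} \left(-95 + 909\right) = \left(5 \cdot 2 - 2\right)^{2} \left(-95 + 909\right) = \left(10 - 2\right)^{2} \cdot 814 = 8^{2} \cdot 814 = 64 \cdot 814 = 52096$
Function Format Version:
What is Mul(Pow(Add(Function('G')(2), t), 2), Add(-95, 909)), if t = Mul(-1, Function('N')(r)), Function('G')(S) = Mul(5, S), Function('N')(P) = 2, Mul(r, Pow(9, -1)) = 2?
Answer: 52096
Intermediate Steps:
r = 18 (r = Mul(9, 2) = 18)
t = -2 (t = Mul(-1, 2) = -2)
Mul(Pow(Add(Function('G')(2), t), 2), Add(-95, 909)) = Mul(Pow(Add(Mul(5, 2), -2), 2), Add(-95, 909)) = Mul(Pow(Add(10, -2), 2), 814) = Mul(Pow(8, 2), 814) = Mul(64, 814) = 52096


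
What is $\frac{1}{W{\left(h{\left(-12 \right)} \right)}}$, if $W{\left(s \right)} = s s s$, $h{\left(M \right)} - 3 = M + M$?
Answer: $- \frac{1}{9261} \approx -0.00010798$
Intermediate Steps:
$h{\left(M \right)} = 3 + 2 M$ ($h{\left(M \right)} = 3 + \left(M + M\right) = 3 + 2 M$)
$W{\left(s \right)} = s^{3}$ ($W{\left(s \right)} = s^{2} s = s^{3}$)
$\frac{1}{W{\left(h{\left(-12 \right)} \right)}} = \frac{1}{\left(3 + 2 \left(-12\right)\right)^{3}} = \frac{1}{\left(3 - 24\right)^{3}} = \frac{1}{\left(-21\right)^{3}} = \frac{1}{-9261} = - \frac{1}{9261}$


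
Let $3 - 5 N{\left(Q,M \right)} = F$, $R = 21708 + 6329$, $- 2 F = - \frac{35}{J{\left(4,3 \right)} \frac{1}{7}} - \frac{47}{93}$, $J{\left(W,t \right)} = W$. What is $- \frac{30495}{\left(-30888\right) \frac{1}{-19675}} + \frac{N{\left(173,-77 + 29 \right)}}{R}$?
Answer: $- \frac{434565627804257}{22371843780} \approx -19425.0$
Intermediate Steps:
$F = \frac{22973}{744}$ ($F = - \frac{- \frac{35}{4 \cdot \frac{1}{7}} - \frac{47}{93}}{2} = - \frac{- \frac{35}{\frac{4}{7}} - \frac{47}{93}}{2} = - \frac{\left(-35\right) \frac{7}{4} - \frac{47}{93}}{2} = - \frac{- \frac{245}{4} - \frac{47}{93}}{2} = \left(- \frac{1}{2}\right) \left(- \frac{22973}{372}\right) = \frac{22973}{744} \approx 30.878$)
$R = 28037$
$N{\left(Q,M \right)} = - \frac{20741}{3720}$ ($N{\left(Q,M \right)} = \frac{3}{5} - \frac{22973}{3720} = - \frac{20741}{3720}$)
$- \frac{30495}{\left(-30888\right) \frac{1}{-19675}} + \frac{N{\left(173,-77 + 29 \right)}}{R} = - \frac{30495}{\left(-30888\right) \frac{1}{-19675}} - \frac{20741}{3720 \cdot 28037} = - \frac{30495}{\left(-30888\right) \left(- \frac{1}{19675}\right)} - \frac{20741}{104297640} = - \frac{30495}{\frac{30888}{19675}} - \frac{20741}{104297640} = \left(-30495\right) \frac{19675}{30888} - \frac{20741}{104297640} = - \frac{199996375}{10296} - \frac{20741}{104297640} = - \frac{434565627804257}{22371843780}$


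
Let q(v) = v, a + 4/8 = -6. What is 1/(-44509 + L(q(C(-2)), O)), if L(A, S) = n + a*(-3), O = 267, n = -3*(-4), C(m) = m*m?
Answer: -2/88955 ≈ -2.2483e-5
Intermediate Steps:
a = -13/2 (a = -½ - 6 = -13/2 ≈ -6.5000)
C(m) = m²
n = 12
L(A, S) = 63/2 (L(A, S) = 12 - 13/2*(-3) = 12 + 39/2 = 63/2)
1/(-44509 + L(q(C(-2)), O)) = 1/(-44509 + 63/2) = 1/(-88955/2) = -2/88955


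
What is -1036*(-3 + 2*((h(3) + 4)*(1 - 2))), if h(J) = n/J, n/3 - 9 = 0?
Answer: 30044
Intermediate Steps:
n = 27 (n = 27 + 3*0 = 27 + 0 = 27)
h(J) = 27/J
-1036*(-3 + 2*((h(3) + 4)*(1 - 2))) = -1036*(-3 + 2*((27/3 + 4)*(1 - 2))) = -1036*(-3 + 2*((27*(1/3) + 4)*(-1))) = -1036*(-3 + 2*((9 + 4)*(-1))) = -1036*(-3 + 2*(13*(-1))) = -1036*(-3 + 2*(-13)) = -1036*(-3 - 26) = -1036*(-29) = -259*(-116) = 30044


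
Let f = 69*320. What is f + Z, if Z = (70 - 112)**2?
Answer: 23844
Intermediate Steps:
Z = 1764 (Z = (-42)**2 = 1764)
f = 22080
f + Z = 22080 + 1764 = 23844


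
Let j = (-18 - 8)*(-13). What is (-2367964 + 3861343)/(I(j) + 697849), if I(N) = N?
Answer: 497793/232729 ≈ 2.1389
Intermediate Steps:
j = 338 (j = -26*(-13) = 338)
(-2367964 + 3861343)/(I(j) + 697849) = (-2367964 + 3861343)/(338 + 697849) = 1493379/698187 = 1493379*(1/698187) = 497793/232729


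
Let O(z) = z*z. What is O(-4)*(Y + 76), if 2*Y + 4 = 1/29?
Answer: 34344/29 ≈ 1184.3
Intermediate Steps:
O(z) = z²
Y = -115/58 (Y = -2 + (½)/29 = -2 + (½)*(1/29) = -2 + 1/58 = -115/58 ≈ -1.9828)
O(-4)*(Y + 76) = (-4)²*(-115/58 + 76) = 16*(4293/58) = 34344/29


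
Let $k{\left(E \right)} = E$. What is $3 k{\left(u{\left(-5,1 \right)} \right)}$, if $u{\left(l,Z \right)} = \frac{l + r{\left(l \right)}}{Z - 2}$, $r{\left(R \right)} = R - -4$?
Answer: $18$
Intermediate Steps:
$r{\left(R \right)} = 4 + R$ ($r{\left(R \right)} = R + 4 = 4 + R$)
$u{\left(l,Z \right)} = \frac{4 + 2 l}{-2 + Z}$ ($u{\left(l,Z \right)} = \frac{l + \left(4 + l\right)}{Z - 2} = \frac{4 + 2 l}{-2 + Z}$)
$3 k{\left(u{\left(-5,1 \right)} \right)} = 3 \frac{2 \left(2 - 5\right)}{-2 + 1} = 3 \cdot 2 \frac{1}{-1} \left(-3\right) = 3 \cdot 2 \left(-1\right) \left(-3\right) = 3 \cdot 6 = 18$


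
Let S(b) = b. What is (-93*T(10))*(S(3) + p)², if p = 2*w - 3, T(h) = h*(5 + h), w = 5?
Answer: -1395000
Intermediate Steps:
p = 7 (p = 2*5 - 3 = 10 - 3 = 7)
(-93*T(10))*(S(3) + p)² = (-930*(5 + 10))*(3 + 7)² = -930*15*10² = -93*150*100 = -13950*100 = -1395000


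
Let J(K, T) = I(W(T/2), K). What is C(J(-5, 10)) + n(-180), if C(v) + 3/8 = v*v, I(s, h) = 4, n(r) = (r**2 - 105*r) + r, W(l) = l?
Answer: 409085/8 ≈ 51136.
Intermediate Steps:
n(r) = r**2 - 104*r
J(K, T) = 4
C(v) = -3/8 + v**2 (C(v) = -3/8 + v*v = -3/8 + v**2)
C(J(-5, 10)) + n(-180) = (-3/8 + 4**2) - 180*(-104 - 180) = (-3/8 + 16) - 180*(-284) = 125/8 + 51120 = 409085/8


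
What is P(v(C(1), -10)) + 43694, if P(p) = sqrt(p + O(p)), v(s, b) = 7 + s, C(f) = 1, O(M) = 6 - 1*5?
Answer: 43697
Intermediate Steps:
O(M) = 1 (O(M) = 6 - 5 = 1)
P(p) = sqrt(1 + p) (P(p) = sqrt(p + 1) = sqrt(1 + p))
P(v(C(1), -10)) + 43694 = sqrt(1 + (7 + 1)) + 43694 = sqrt(1 + 8) + 43694 = sqrt(9) + 43694 = 3 + 43694 = 43697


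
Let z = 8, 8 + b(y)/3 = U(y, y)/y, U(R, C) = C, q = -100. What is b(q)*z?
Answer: -168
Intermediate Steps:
b(y) = -21 (b(y) = -24 + 3*(y/y) = -24 + 3*1 = -24 + 3 = -21)
b(q)*z = -21*8 = -168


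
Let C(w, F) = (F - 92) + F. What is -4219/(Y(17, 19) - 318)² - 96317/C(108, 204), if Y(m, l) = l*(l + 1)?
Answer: -46446969/151838 ≈ -305.90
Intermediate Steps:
Y(m, l) = l*(1 + l)
C(w, F) = -92 + 2*F (C(w, F) = (-92 + F) + F = -92 + 2*F)
-4219/(Y(17, 19) - 318)² - 96317/C(108, 204) = -4219/(19*(1 + 19) - 318)² - 96317/(-92 + 2*204) = -4219/(19*20 - 318)² - 96317/(-92 + 408) = -4219/(380 - 318)² - 96317/316 = -4219/(62²) - 96317*1/316 = -4219/3844 - 96317/316 = -46446969/151838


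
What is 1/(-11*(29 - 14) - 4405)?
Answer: -1/4570 ≈ -0.00021882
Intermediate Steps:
1/(-11*(29 - 14) - 4405) = 1/(-11*15 - 4405) = 1/(-165 - 4405) = 1/(-4570) = -1/4570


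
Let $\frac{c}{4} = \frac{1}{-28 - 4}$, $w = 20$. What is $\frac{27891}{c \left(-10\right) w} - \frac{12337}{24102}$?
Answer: $\frac{51686189}{46350} \approx 1115.1$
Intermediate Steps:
$c = - \frac{1}{8}$ ($c = \frac{4}{-28 - 4} = \frac{4}{-32} = 4 \left(- \frac{1}{32}\right) = - \frac{1}{8} \approx -0.125$)
$\frac{27891}{c \left(-10\right) w} - \frac{12337}{24102} = \frac{27891}{\left(- \frac{1}{8}\right) \left(-10\right) 20} - \frac{12337}{24102} = \frac{27891}{\frac{5}{4} \cdot 20} - \frac{949}{1854} = \frac{27891}{25} - \frac{949}{1854} = \frac{51686189}{46350}$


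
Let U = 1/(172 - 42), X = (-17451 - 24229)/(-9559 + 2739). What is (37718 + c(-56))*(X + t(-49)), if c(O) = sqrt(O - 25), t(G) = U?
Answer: 5115711199/22165 + 2441349*I/44330 ≈ 2.308e+5 + 55.072*I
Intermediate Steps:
X = 2084/341 (X = -41680/(-6820) = -41680*(-1/6820) = 2084/341 ≈ 6.1114)
U = 1/130 ≈ 0.0076923
t(G) = 1/130
c(O) = sqrt(-25 + O)
(37718 + c(-56))*(X + t(-49)) = (37718 + sqrt(-25 - 56))*(2084/341 + 1/130) = (37718 + sqrt(-81))*(271261/44330) = (37718 + 9*I)*(271261/44330) = 5115711199/22165 + 2441349*I/44330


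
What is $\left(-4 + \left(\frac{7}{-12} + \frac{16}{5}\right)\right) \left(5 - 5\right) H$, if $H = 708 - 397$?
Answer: $0$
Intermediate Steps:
$H = 311$ ($H = 708 - 397 = 311$)
$\left(-4 + \left(\frac{7}{-12} + \frac{16}{5}\right)\right) \left(5 - 5\right) H = \left(-4 + \left(\frac{7}{-12} + \frac{16}{5}\right)\right) \left(5 - 5\right) 311 = \left(-4 + \left(7 \left(- \frac{1}{12}\right) + 16 \cdot \frac{1}{5}\right)\right) 0 \cdot 311 = \left(-4 + \left(- \frac{7}{12} + \frac{16}{5}\right)\right) 0 \cdot 311 = \left(-4 + \frac{157}{60}\right) 0 \cdot 311 = \left(- \frac{83}{60}\right) 0 \cdot 311 = 0 \cdot 311 = 0$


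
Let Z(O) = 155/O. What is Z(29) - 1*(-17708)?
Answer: 513687/29 ≈ 17713.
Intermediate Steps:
Z(29) - 1*(-17708) = 155/29 - 1*(-17708) = 155*(1/29) + 17708 = 155/29 + 17708 = 513687/29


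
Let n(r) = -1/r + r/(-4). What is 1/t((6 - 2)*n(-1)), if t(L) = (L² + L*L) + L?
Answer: 1/55 ≈ 0.018182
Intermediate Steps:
n(r) = -1/r - r/4 (n(r) = -1/r + r*(-¼) = -1/r - r/4)
t(L) = L + 2*L² (t(L) = (L² + L²) + L = 2*L² + L = L + 2*L²)
1/t((6 - 2)*n(-1)) = 1/(((6 - 2)*(-1/(-1) - ¼*(-1)))*(1 + 2*((6 - 2)*(-1/(-1) - ¼*(-1))))) = 1/((4*(-1*(-1) + ¼))*(1 + 2*(4*(-1*(-1) + ¼)))) = 1/((4*(1 + ¼))*(1 + 2*(4*(1 + ¼)))) = 1/((4*(5/4))*(1 + 2*(4*(5/4)))) = 1/(5*(1 + 2*5)) = 1/(5*(1 + 10)) = 1/(5*11) = 1/55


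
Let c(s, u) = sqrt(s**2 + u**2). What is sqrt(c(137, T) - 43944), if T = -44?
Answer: sqrt(-43944 + sqrt(20705)) ≈ 209.28*I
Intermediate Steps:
sqrt(c(137, T) - 43944) = sqrt(sqrt(137**2 + (-44)**2) - 43944) = sqrt(sqrt(18769 + 1936) - 43944) = sqrt(sqrt(20705) - 43944) = sqrt(-43944 + sqrt(20705))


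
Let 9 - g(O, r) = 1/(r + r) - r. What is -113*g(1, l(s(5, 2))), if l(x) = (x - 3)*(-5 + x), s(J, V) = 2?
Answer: -8023/6 ≈ -1337.2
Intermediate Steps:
l(x) = (-5 + x)*(-3 + x) (l(x) = (-3 + x)*(-5 + x) = (-5 + x)*(-3 + x))
g(O, r) = 9 + r - 1/(2*r) (g(O, r) = 9 - (1/(r + r) - r) = 9 - (1/(2*r) - r) = 9 + (r - 1/(2*r)) = 9 + r - 1/(2*r))
-113*g(1, l(s(5, 2))) = -113*(9 + (15 + 2**2 - 8*2) - 1/(2*(15 + 2**2 - 8*2))) = -113*(9 + (15 + 4 - 16) - 1/(2*(15 + 4 - 16))) = -113*(9 + 3 - 1/2/3) = -113*(9 + 3 - 1/2*1/3) = -113*(9 + 3 - 1/6) = -113*71/6 = -8023/6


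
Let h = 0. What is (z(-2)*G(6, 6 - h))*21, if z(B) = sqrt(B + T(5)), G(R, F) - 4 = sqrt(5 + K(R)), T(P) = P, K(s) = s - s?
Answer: 21*sqrt(3)*(4 + sqrt(5)) ≈ 226.82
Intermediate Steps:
K(s) = 0
G(R, F) = 4 + sqrt(5) (G(R, F) = 4 + sqrt(5 + 0) = 4 + sqrt(5))
z(B) = sqrt(5 + B) (z(B) = sqrt(B + 5) = sqrt(5 + B))
(z(-2)*G(6, 6 - h))*21 = (sqrt(5 - 2)*(4 + sqrt(5)))*21 = (sqrt(3)*(4 + sqrt(5)))*21 = 21*sqrt(3)*(4 + sqrt(5))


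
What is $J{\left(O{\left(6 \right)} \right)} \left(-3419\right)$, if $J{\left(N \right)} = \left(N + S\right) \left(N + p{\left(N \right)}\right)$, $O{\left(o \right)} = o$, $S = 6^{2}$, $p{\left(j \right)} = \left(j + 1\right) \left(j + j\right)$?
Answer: $-12923820$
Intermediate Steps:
$p{\left(j \right)} = 2 j \left(1 + j\right)$ ($p{\left(j \right)} = \left(1 + j\right) 2 j = 2 j \left(1 + j\right)$)
$S = 36$
$J{\left(N \right)} = \left(36 + N\right) \left(N + 2 N \left(1 + N\right)\right)$ ($J{\left(N \right)} = \left(N + 36\right) \left(N + 2 N \left(1 + N\right)\right) = \left(36 + N\right) \left(N + 2 N \left(1 + N\right)\right)$)
$J{\left(O{\left(6 \right)} \right)} \left(-3419\right) = 6 \left(108 + 2 \cdot 6^{2} + 75 \cdot 6\right) \left(-3419\right) = 6 \left(108 + 2 \cdot 36 + 450\right) \left(-3419\right) = 6 \left(108 + 72 + 450\right) \left(-3419\right) = 6 \cdot 630 \left(-3419\right) = 3780 \left(-3419\right) = -12923820$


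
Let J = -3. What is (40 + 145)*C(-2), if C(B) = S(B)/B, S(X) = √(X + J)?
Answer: -185*I*√5/2 ≈ -206.84*I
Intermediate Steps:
S(X) = √(-3 + X) (S(X) = √(X - 3) = √(-3 + X))
C(B) = √(-3 + B)/B
(40 + 145)*C(-2) = (40 + 145)*(√(-3 - 2)/(-2)) = 185*(-I*√5/2) = -185*I*√5/2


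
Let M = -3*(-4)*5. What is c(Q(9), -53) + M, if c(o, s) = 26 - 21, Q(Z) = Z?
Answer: 65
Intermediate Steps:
M = 60 (M = 12*5 = 60)
c(o, s) = 5
c(Q(9), -53) + M = 5 + 60 = 65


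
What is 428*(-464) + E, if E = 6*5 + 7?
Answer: -198555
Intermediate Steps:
E = 37 (E = 30 + 7 = 37)
428*(-464) + E = 428*(-464) + 37 = -198592 + 37 = -198555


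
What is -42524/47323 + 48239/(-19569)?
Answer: -3114966353/926063787 ≈ -3.3637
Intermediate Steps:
-42524/47323 + 48239/(-19569) = -42524*1/47323 + 48239*(-1/19569) = -42524/47323 - 48239/19569 = -3114966353/926063787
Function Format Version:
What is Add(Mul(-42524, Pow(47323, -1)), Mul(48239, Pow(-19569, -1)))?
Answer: Rational(-3114966353, 926063787) ≈ -3.3637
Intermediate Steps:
Add(Mul(-42524, Pow(47323, -1)), Mul(48239, Pow(-19569, -1))) = Add(Mul(-42524, Rational(1, 47323)), Mul(48239, Rational(-1, 19569))) = Add(Rational(-42524, 47323), Rational(-48239, 19569)) = Rational(-3114966353, 926063787)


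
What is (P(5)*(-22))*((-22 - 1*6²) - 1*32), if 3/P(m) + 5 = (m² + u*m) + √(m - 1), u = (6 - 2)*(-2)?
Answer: -330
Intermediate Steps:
u = -8 (u = 4*(-2) = -8)
P(m) = 3/(-5 + m² + √(-1 + m) - 8*m) (P(m) = 3/(-5 + ((m² - 8*m) + √(m - 1))) = 3/(-5 + ((m² - 8*m) + √(-1 + m))) = 3/(-5 + (m² + √(-1 + m) - 8*m)) = 3/(-5 + m² + √(-1 + m) - 8*m))
(P(5)*(-22))*((-22 - 1*6²) - 1*32) = ((3/(-5 + 5² + √(-1 + 5) - 8*5))*(-22))*((-22 - 1*6²) - 1*32) = ((3/(-5 + 25 + √4 - 40))*(-22))*((-22 - 1*36) - 32) = ((3/(-5 + 25 + 2 - 40))*(-22))*((-22 - 36) - 32) = ((3/(-18))*(-22))*(-58 - 32) = ((3*(-1/18))*(-22))*(-90) = -⅙*(-22)*(-90) = (11/3)*(-90) = -330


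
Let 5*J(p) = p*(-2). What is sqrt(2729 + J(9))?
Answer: sqrt(68135)/5 ≈ 52.205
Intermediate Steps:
J(p) = -2*p/5 (J(p) = (p*(-2))/5 = (-2*p)/5 = -2*p/5)
sqrt(2729 + J(9)) = sqrt(2729 - 2/5*9) = sqrt(2729 - 18/5) = sqrt(13627/5) = sqrt(68135)/5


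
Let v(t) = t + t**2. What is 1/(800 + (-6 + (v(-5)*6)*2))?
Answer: 1/1034 ≈ 0.00096712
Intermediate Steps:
1/(800 + (-6 + (v(-5)*6)*2)) = 1/(800 + (-6 + (-5*(1 - 5)*6)*2)) = 1/(800 + (-6 + (-5*(-4)*6)*2)) = 1/(800 + (-6 + (20*6)*2)) = 1/(800 + (-6 + 120*2)) = 1/(800 + (-6 + 240)) = 1/(800 + 234) = 1/1034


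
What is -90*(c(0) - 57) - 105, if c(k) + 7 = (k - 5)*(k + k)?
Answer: 5655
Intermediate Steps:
c(k) = -7 + 2*k*(-5 + k) (c(k) = -7 + (k - 5)*(k + k) = -7 + (-5 + k)*(2*k) = -7 + 2*k*(-5 + k))
-90*(c(0) - 57) - 105 = -90*((-7 - 10*0 + 2*0**2) - 57) - 105 = -90*((-7 + 0 + 2*0) - 57) - 105 = -90*((-7 + 0 + 0) - 57) - 105 = -90*(-7 - 57) - 105 = -90*(-64) - 105 = 5760 - 105 = 5655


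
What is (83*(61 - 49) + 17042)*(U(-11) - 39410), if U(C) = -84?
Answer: -712392772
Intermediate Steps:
(83*(61 - 49) + 17042)*(U(-11) - 39410) = (83*(61 - 49) + 17042)*(-84 - 39410) = (83*12 + 17042)*(-39494) = (996 + 17042)*(-39494) = 18038*(-39494) = -712392772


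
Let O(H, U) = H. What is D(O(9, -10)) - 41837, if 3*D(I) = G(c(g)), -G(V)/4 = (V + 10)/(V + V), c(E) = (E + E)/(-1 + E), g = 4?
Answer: -251041/6 ≈ -41840.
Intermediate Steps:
c(E) = 2*E/(-1 + E) (c(E) = (2*E)/(-1 + E) = 2*E/(-1 + E))
G(V) = -2*(10 + V)/V (G(V) = -4*(V + 10)/(V + V) = -4*(10 + V)/(2*V) = -4*(10 + V)*1/(2*V) = -2*(10 + V)/V)
D(I) = -19/6 (D(I) = (-2 - 20/(2*4/(-1 + 4)))/3 = (-2 - 20/(2*4/3))/3 = (-2 - 20/(2*4*(⅓)))/3 = (-2 - 20/8/3)/3 = (-2 - 20*3/8)/3 = (-2 - 15/2)/3 = (⅓)*(-19/2) = -19/6)
D(O(9, -10)) - 41837 = -19/6 - 41837 = -251041/6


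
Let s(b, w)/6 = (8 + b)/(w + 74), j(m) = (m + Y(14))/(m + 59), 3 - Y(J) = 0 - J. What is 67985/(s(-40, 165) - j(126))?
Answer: -3005956775/69697 ≈ -43129.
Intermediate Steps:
Y(J) = 3 + J (Y(J) = 3 - (0 - J) = 3 - (-1)*J = 3 + J)
j(m) = (17 + m)/(59 + m) (j(m) = (m + (3 + 14))/(m + 59) = (m + 17)/(59 + m) = (17 + m)/(59 + m))
s(b, w) = 6*(8 + b)/(74 + w) (s(b, w) = 6*((8 + b)/(w + 74)) = 6*((8 + b)/(74 + w)) = 6*(8 + b)/(74 + w))
67985/(s(-40, 165) - j(126)) = 67985/(6*(8 - 40)/(74 + 165) - (17 + 126)/(59 + 126)) = 67985/(6*(-32)/239 - 143/185) = 67985/(6*(1/239)*(-32) - 143/185) = 67985/(-192/239 - 1*143/185) = 67985/(-192/239 - 143/185) = 67985/(-69697/44215) = 67985*(-44215/69697) = -3005956775/69697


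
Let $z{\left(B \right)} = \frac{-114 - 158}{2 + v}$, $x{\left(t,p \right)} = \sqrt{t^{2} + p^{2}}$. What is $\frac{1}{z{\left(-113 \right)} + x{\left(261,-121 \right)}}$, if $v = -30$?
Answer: $- \frac{238}{2025357} + \frac{49 \sqrt{82762}}{4050714} \approx 0.0033625$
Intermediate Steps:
$x{\left(t,p \right)} = \sqrt{p^{2} + t^{2}}$
$z{\left(B \right)} = \frac{68}{7}$ ($z{\left(B \right)} = \frac{-114 - 158}{2 - 30} = - \frac{272}{-28} = \left(-272\right) \left(- \frac{1}{28}\right) = \frac{68}{7}$)
$\frac{1}{z{\left(-113 \right)} + x{\left(261,-121 \right)}} = \frac{1}{\frac{68}{7} + \sqrt{\left(-121\right)^{2} + 261^{2}}} = \frac{1}{\frac{68}{7} + \sqrt{14641 + 68121}} = \frac{1}{\frac{68}{7} + \sqrt{82762}}$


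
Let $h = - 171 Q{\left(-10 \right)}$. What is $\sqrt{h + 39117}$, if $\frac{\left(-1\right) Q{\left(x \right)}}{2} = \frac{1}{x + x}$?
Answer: $\frac{\sqrt{3909990}}{10} \approx 197.74$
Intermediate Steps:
$Q{\left(x \right)} = - \frac{1}{x}$ ($Q{\left(x \right)} = - \frac{2}{x + x} = - \frac{2}{2 x} = - 2 \frac{1}{2 x} = - \frac{1}{x}$)
$h = - \frac{171}{10}$ ($h = - 171 \left(- \frac{1}{-10}\right) = - 171 \left(\left(-1\right) \left(- \frac{1}{10}\right)\right) = \left(-171\right) \frac{1}{10} = - \frac{171}{10} \approx -17.1$)
$\sqrt{h + 39117} = \sqrt{- \frac{171}{10} + 39117} = \sqrt{\frac{390999}{10}} = \frac{\sqrt{3909990}}{10}$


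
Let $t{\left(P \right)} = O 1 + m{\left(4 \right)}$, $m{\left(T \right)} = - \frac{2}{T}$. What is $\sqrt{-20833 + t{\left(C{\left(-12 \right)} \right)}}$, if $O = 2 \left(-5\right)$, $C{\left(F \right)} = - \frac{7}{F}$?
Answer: $\frac{i \sqrt{83374}}{2} \approx 144.37 i$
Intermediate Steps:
$O = -10$
$t{\left(P \right)} = - \frac{21}{2}$ ($t{\left(P \right)} = \left(-10\right) 1 - \frac{2}{4} = -10 - \frac{1}{2} = - \frac{21}{2}$)
$\sqrt{-20833 + t{\left(C{\left(-12 \right)} \right)}} = \sqrt{-20833 - \frac{21}{2}} = \sqrt{- \frac{41687}{2}} = \frac{i \sqrt{83374}}{2}$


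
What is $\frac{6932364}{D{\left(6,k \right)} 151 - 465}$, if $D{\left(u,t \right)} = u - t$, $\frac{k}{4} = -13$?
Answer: $\frac{6932364}{8293} \approx 835.93$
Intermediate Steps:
$k = -52$ ($k = 4 \left(-13\right) = -52$)
$\frac{6932364}{D{\left(6,k \right)} 151 - 465} = \frac{6932364}{\left(6 - -52\right) 151 - 465} = \frac{6932364}{\left(6 + 52\right) 151 - 465} = \frac{6932364}{58 \cdot 151 - 465} = \frac{6932364}{8758 - 465} = \frac{6932364}{8293}$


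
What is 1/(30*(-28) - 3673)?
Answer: -1/4513 ≈ -0.00022158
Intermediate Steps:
1/(30*(-28) - 3673) = 1/(-840 - 3673) = 1/(-4513) = -1/4513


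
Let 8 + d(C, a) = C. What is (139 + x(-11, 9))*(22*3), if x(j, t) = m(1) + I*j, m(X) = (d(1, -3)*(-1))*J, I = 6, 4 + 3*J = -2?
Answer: 3894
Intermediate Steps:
J = -2 (J = -4/3 + (⅓)*(-2) = -4/3 - ⅔ = -2)
d(C, a) = -8 + C
m(X) = -14 (m(X) = ((-8 + 1)*(-1))*(-2) = -7*(-1)*(-2) = 7*(-2) = -14)
x(j, t) = -14 + 6*j
(139 + x(-11, 9))*(22*3) = (139 + (-14 + 6*(-11)))*(22*3) = (139 + (-14 - 66))*66 = (139 - 80)*66 = 59*66 = 3894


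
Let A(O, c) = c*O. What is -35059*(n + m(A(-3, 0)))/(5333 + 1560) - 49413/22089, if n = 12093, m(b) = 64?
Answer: -3138314427072/50753159 ≈ -61835.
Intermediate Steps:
A(O, c) = O*c
-35059*(n + m(A(-3, 0)))/(5333 + 1560) - 49413/22089 = -35059*(12093 + 64)/(5333 + 1560) - 49413/22089 = -35059/(6893/12157) - 49413*1/22089 = -35059/(6893*(1/12157)) - 16471/7363 = -35059/6893/12157 - 16471/7363 = -35059*12157/6893 - 16471/7363 = -426212263/6893 - 16471/7363 = -3138314427072/50753159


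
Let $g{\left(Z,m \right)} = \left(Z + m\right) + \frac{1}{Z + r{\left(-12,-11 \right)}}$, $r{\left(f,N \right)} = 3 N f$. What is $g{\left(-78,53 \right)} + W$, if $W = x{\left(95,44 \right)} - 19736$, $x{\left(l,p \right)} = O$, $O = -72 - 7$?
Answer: $- \frac{6309119}{318} \approx -19840.0$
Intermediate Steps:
$r{\left(f,N \right)} = 3 N f$
$O = -79$ ($O = -72 - 7 = -79$)
$g{\left(Z,m \right)} = Z + m + \frac{1}{396 + Z}$ ($g{\left(Z,m \right)} = \left(Z + m\right) + \frac{1}{Z + 3 \left(-11\right) \left(-12\right)} = \left(Z + m\right) + \frac{1}{Z + 396} = \left(Z + m\right) + \frac{1}{396 + Z} = Z + m + \frac{1}{396 + Z}$)
$x{\left(l,p \right)} = -79$
$W = -19815$ ($W = -79 - 19736 = -19815$)
$g{\left(-78,53 \right)} + W = \frac{1 + \left(-78\right)^{2} + 396 \left(-78\right) + 396 \cdot 53 - 4134}{396 - 78} - 19815 = \frac{1 + 6084 - 30888 + 20988 - 4134}{318} - 19815 = \frac{1}{318} \left(-7949\right) - 19815 = - \frac{7949}{318} - 19815 = - \frac{6309119}{318}$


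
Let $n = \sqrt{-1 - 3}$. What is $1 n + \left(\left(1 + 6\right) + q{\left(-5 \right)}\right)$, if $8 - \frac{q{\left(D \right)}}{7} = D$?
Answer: $98 + 2 i \approx 98.0 + 2.0 i$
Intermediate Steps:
$q{\left(D \right)} = 56 - 7 D$
$n = 2 i$ ($n = \sqrt{-1 + \left(-5 + 2\right)} = \sqrt{-1 - 3} = \sqrt{-4} = 2 i \approx 2.0 i$)
$1 n + \left(\left(1 + 6\right) + q{\left(-5 \right)}\right) = 1 \cdot 2 i + \left(\left(1 + 6\right) + \left(56 - -35\right)\right) = 2 i + \left(7 + \left(56 + 35\right)\right) = 2 i + \left(7 + 91\right) = 2 i + 98 = 98 + 2 i$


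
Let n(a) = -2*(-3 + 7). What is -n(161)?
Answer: 8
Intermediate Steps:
n(a) = -8 (n(a) = -2*4 = -8)
-n(161) = -1*(-8) = 8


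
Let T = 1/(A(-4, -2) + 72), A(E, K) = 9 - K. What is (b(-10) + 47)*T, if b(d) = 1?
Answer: 48/83 ≈ 0.57831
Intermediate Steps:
T = 1/83 (T = 1/((9 - 1*(-2)) + 72) = 1/((9 + 2) + 72) = 1/(11 + 72) = 1/83 ≈ 0.012048)
(b(-10) + 47)*T = (1 + 47)*(1/83) = 48*(1/83) = 48/83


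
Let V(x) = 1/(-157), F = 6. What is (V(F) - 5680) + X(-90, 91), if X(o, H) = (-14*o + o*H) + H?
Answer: -1965484/157 ≈ -12519.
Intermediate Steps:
X(o, H) = H - 14*o + H*o (X(o, H) = (-14*o + H*o) + H = H - 14*o + H*o)
V(x) = -1/157
(V(F) - 5680) + X(-90, 91) = (-1/157 - 5680) + (91 - 14*(-90) + 91*(-90)) = -891761/157 + (91 + 1260 - 8190) = -891761/157 - 6839 = -1965484/157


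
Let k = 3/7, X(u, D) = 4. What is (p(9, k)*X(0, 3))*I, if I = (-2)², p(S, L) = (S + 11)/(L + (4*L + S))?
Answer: 1120/39 ≈ 28.718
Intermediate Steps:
k = 3/7 (k = 3*(⅐) = 3/7 ≈ 0.42857)
p(S, L) = (11 + S)/(S + 5*L) (p(S, L) = (11 + S)/(L + (S + 4*L)) = (11 + S)/(S + 5*L))
I = 4
(p(9, k)*X(0, 3))*I = (((11 + 9)/(9 + 5*(3/7)))*4)*4 = ((20/(9 + 15/7))*4)*4 = ((20/(78/7))*4)*4 = (((7/78)*20)*4)*4 = ((70/39)*4)*4 = (280/39)*4 = 1120/39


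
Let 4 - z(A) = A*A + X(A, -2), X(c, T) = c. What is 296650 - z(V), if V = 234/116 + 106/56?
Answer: 195604418949/659344 ≈ 2.9667e+5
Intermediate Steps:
V = 3175/812 (V = 234*(1/116) + 106*(1/56) = 117/58 + 53/28 = 3175/812 ≈ 3.9101)
z(A) = 4 - A - A**2 (z(A) = 4 - (A*A + A) = 4 - (A**2 + A) = 4 - (A + A**2) = 4 + (-A - A**2) = 4 - A - A**2)
296650 - z(V) = 296650 - (4 - 1*3175/812 - (3175/812)**2) = 296650 - (4 - 3175/812 - 1*10080625/659344) = 296650 - (4 - 3175/812 - 10080625/659344) = 296650 - 1*(-10021349/659344) = 296650 + 10021349/659344 = 195604418949/659344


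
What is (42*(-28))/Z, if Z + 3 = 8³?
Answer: -1176/509 ≈ -2.3104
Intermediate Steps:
Z = 509 (Z = -3 + 8³ = -3 + 512 = 509)
(42*(-28))/Z = (42*(-28))/509 = -1176*1/509 = -1176/509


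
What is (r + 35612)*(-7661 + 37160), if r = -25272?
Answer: 305019660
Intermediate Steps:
(r + 35612)*(-7661 + 37160) = (-25272 + 35612)*(-7661 + 37160) = 10340*29499 = 305019660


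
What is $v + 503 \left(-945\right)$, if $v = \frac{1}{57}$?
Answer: $- \frac{27094094}{57} \approx -4.7534 \cdot 10^{5}$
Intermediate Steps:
$v = \frac{1}{57} \approx 0.017544$
$v + 503 \left(-945\right) = \frac{1}{57} + 503 \left(-945\right) = \frac{1}{57} - 475335 = - \frac{27094094}{57}$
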